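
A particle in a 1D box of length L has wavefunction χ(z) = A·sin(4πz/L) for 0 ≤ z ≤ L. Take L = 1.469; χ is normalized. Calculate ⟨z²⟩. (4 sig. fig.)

⟨z^2⟩ ≈ 0.7125

By definition ⟨z²⟩ = ∫ z^2 |χ(z)|² dz.
Evaluating both integrals, ⟨z²⟩ = -L^2/(32·π^2) + L^2/3.
Putting L = 1.469 gives 0.71249.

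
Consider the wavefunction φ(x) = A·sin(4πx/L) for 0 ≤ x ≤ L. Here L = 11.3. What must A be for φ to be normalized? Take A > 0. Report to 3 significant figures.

Normalization requires ∫|φ|² dx = 1, integrated from 0 to L.
With φ = A·sin(4πx/L), the integral evaluates to A²·[L/2].
Plugging in L = 11.3 yields A = 0.4207.

A ≈ 0.421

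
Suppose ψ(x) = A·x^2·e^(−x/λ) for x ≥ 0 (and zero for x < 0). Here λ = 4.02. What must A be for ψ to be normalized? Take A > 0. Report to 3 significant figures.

Require ∫ |ψ|² dx = 1 over the whole domain.
With ∫₀^∞ x^4 e^(−αx) dx = 4!/α^5, with ψ = A·x^2·e^(−x/λ), the integral evaluates to A²·[3·λ^5/4].
Hence A² = 1/[3·λ^5/4].
Substituting λ = 4.02 gives A² = 0.001270, so A = 0.03564.

A ≈ 0.0356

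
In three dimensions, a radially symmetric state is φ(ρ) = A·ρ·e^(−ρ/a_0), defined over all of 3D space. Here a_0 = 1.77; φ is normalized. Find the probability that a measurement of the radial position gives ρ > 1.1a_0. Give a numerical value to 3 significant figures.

P = ∫ |φ|² 4πρ² dρ over ρ > 1.1a_0.
A² is fixed by ∫₀^∞ 4πρ²|φ|² dρ = 1, i.e. A² = (3·π·a_0^5)^(−1).
Substituting u = ρ/a_0, A², 4π and the length scale all cancel in the ratio: P = ∫_{1.1}^{∞} u^4·e^(-2·u) du / ∫_{0}^{∞} u^4·e^(-2·u) du.
An antiderivative of u^4·e^(-2·u) is -(u^4/2 + u^3 + 3·u^2/2 + 3·u/2 + 3/4)·e^(-2·u); evaluating from 1.1 to ∞ gives ≈ 0.69563, while the full integral is 3/4.
This evaluates to P = 0.9275.

P ≈ 0.928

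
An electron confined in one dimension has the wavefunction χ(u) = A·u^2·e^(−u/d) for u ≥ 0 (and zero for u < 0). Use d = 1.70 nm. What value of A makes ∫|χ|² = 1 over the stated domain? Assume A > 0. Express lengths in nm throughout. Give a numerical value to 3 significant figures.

A ≈ 0.306 nm^(-5/2)

We need A² ∫|f|² du = 1, taking the integral from 0 to ∞.
Using ∫₀^∞ uⁿ e^(−αu) du = n!/αⁿ⁺¹, the integral (without the A² prefactor) comes out to 3·d^5/4.
So A² = (3·d^5/4)^(−1).
Substituting d = 1.70 gives A² = 0.09391, so A = 0.3064.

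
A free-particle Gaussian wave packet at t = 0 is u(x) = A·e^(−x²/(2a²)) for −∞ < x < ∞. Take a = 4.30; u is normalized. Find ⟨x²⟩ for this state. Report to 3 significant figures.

⟨x^2⟩ ≈ 9.25

By definition ⟨x²⟩ = ∫ x^2 |u(x)|² dx.
With ∫_{−∞}^{∞} x^(2m) e^(−αx²) dx = (2m−1)!!·√π / (2^m α^(m+1/2)), since the A² factors cancel between numerator and denominator, ⟨x²⟩ = a^2/2.
With a = 4.30, ⟨x^2⟩ = 9.245.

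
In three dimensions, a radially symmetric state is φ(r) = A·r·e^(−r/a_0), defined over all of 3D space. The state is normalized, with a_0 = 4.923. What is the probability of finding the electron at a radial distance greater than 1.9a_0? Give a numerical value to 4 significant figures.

P ≈ 0.6678

Integrate the radial probability density 4πr²|φ|² over r > 1.9a_0.
The full normalization integral is A²·[3·π·a_0^5] = 1, fixing A².
Let u = r/a_0; then A², 4π and the length scale all cancel, so P = ∫_{1.9}^{∞} u^4·e^(-2·u) du ÷ ∫_{0}^{∞} u^4·e^(-2·u) du.
Using ∫ u^4·e^(-2·u) du = -(u^4/2 + u^3 + 3·u^2/2 + 3·u/2 + 3/4)·e^(-2·u), the numerator is ≈ 0.500883 and the denominator is 3/4.
Taking the ratio yields P = 0.66784.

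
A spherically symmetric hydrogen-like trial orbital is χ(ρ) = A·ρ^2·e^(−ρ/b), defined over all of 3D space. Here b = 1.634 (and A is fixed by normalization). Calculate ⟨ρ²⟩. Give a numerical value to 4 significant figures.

⟨ρ^2⟩ ≈ 37.38

By definition ⟨ρ²⟩ = ∫ ρ^2 |χ(ρ)|² 4πρ² dρ.
Using ∫₀^∞ ρⁿ e^(−αρ) dρ = n!/αⁿ⁺¹, since the A² factors cancel between numerator and denominator, ⟨ρ²⟩ = 14·b^2.
With b = 1.634, ⟨ρ^2⟩ = 37.379.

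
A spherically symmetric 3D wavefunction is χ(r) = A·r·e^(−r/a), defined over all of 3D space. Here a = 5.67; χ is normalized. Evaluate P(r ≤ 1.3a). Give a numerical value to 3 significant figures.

Integrate the radial probability density 4πr²|χ|² over r ≤ 1.3a.
The full normalization integral is A²·[3·π·a^5] = 1, fixing A².
Let u = r/a; then A², 4π and the length scale all cancel, so P = ∫_{0}^{1.3} u^4·e^(-2·u) du ÷ ∫_{0}^{∞} u^4·e^(-2·u) du.
Using ∫ u^4·e^(-2·u) du = -(u^4/2 + u^3 + 3·u^2/2 + 3·u/2 + 3/4)·e^(-2·u), the numerator is ≈ 0.091932 and the denominator is 3/4.
The region integral divided by the full integral gives P = 0.1226.

P ≈ 0.123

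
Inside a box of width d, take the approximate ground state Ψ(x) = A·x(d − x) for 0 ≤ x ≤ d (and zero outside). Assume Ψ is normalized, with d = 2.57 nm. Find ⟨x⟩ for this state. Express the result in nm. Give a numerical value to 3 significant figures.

The expectation value is the |Ψ|²-weighted average of x: ∫ x|Ψ|² dx.
Expanding the polynomial and integrating term by term, evaluating both integrals, ⟨x⟩ = d/2.
With d = 2.57, ⟨x⟩ = 1.285.

⟨x⟩ ≈ 1.29 nm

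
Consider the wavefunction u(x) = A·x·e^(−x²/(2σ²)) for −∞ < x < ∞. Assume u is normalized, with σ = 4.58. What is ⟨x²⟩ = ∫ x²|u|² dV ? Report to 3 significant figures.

The expectation value is the |u|²-weighted average of x^2: ∫ x^2|u|² dx.
Since the A² factors cancel between numerator and denominator, ⟨x²⟩ = 3·σ^2/2.
Putting σ = 4.58 gives 31.46.

⟨x^2⟩ ≈ 31.5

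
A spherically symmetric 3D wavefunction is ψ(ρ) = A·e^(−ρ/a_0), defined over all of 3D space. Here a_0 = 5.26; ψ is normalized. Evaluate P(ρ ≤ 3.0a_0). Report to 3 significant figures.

P = ∫ |ψ|² 4πρ² dρ over ρ ≤ 3.0a_0.
A² is fixed by ∫₀^∞ 4πρ²|ψ|² dρ = 1, i.e. A² = (π·a_0^3)^(−1).
Substituting u = ρ/a_0, A², 4π and the length scale all cancel in the ratio: P = ∫_{0}^{3.0} u^2·e^(-2·u) du / ∫_{0}^{∞} u^2·e^(-2·u) du.
With ∫ u^2·e^(-2·u) du = -(2·u^2 + 2·u + 1)·e^(-2·u)/4 + C, the region integral is 1/4 - 25·e^(-6)/4 and the full one is 1/4.
Taking the ratio yields P = 0.9380.

P ≈ 0.938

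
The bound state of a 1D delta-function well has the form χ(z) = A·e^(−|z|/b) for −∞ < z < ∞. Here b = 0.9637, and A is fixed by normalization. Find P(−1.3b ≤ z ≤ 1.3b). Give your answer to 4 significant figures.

|χ|² is the probability density, so P = ∫_{−1.3b}^{1.3b} |χ|² dz.
With A² fixed by ∫|χ|² = 1, i.e. A² = (b)^(−1), substitute and integrate.
Both integrals are even about z = 0, so only the z ≥ 0 halves are needed (the factors of 2 cancel). Substituting u = z/b, A² and the length scale cancel in the ratio: P = ∫_{0}^{1.3} e^(-2·u) du / ∫_{0}^{∞} e^(-2·u) du.
An antiderivative of e^(-2·u) is -e^(-2·u)/2; evaluating from 0 to 1.3 gives 1/2 - e^(-13/5)/2, while the full integral is 1/2.
This works out to P = 0.92573.

P ≈ 0.9257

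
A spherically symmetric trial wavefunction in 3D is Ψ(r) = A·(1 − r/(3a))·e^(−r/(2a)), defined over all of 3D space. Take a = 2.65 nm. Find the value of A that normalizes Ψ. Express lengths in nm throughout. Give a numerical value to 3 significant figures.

A ≈ 0.0801 nm^(-3/2)

Normalization requires ∫|Ψ|² 4πr² dr = 1, integrated from 0 to ∞.
Using ∫₀^∞ rⁿ e^(−αr) dr = n!/αⁿ⁺¹, with Ψ = A·(1 − r/(3a))·e^(−r/(2a)), the integral evaluates to A²·[8·π·a^3/3].
With a = 2.65: A² = 0.006414 and A = 0.08009.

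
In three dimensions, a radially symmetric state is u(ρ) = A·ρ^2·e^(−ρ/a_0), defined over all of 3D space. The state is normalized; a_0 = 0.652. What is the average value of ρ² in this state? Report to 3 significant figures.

⟨ρ^2⟩ ≈ 5.95

The expectation value is the |u|²-weighted average of ρ^2: ∫ ρ^2|u|² 4πρ² dρ.
The ratio of the moment integral to the normalization integral gives ⟨ρ²⟩ = 14·a_0^2.
Putting a_0 = 0.652 gives 5.951.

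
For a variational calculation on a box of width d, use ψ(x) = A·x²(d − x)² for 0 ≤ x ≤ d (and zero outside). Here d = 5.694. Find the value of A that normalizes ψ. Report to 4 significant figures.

The normalization condition is ∫|ψ|² dx = 1 from 0 to d.
Expanding the polynomial and integrating term by term, carrying out the integral gives A² · d^9/630.
So A² = (d^9/630)^(−1).
Plugging in d = 5.694 yields A = 0.010007.

A ≈ 0.01001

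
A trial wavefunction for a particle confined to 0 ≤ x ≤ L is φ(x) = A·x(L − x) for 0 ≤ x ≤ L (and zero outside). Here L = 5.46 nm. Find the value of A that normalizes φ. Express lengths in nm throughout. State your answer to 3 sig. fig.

A ≈ 0.0786 nm^(-5/2)

We need A² ∫|f|² dx = 1, taking the integral from 0 to L.
Carrying out the integral gives A² · L^5/30.
Setting this equal to 1 gives A² = 1/(L^5/30).
Substituting L = 5.46 gives A² = 0.006182, so A = 0.07863.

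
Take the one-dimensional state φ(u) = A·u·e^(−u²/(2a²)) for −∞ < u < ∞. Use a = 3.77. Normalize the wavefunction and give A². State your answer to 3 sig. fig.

The normalization condition is ∫|φ|² du = 1 from −∞ to ∞.
With ∫_{−∞}^{∞} u^(2m) e^(−αu²) du = (2m−1)!!·√π / (2^m α^(m+1/2)), with φ = A·u·e^(−u²/(2a²)), the integral evaluates to A²·[√(π)·a^3/2].
Hence A² = 1/[√(π)·a^3/2].
Substituting a = 3.77 gives A² = 0.02106, so A = 0.1451.

A^2 ≈ 0.0211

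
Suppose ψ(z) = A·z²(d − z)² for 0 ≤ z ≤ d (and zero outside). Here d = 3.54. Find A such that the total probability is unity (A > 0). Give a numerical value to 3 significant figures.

A ≈ 0.0849

The normalization condition is ∫|ψ|² dz = 1 from 0 to d.
With ψ = A·z²(d − z)², the integral evaluates to A²·[d^9/630].
With d = 3.54: A² = 0.007216 and A = 0.08495.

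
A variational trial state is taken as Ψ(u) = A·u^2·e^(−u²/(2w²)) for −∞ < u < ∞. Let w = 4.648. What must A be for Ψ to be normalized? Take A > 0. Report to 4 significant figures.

Normalization requires ∫|Ψ|² du = 1, integrated from −∞ to ∞.
Differentiating ∫e^(−αu²) du = √(π/α) under α to get the higher moments, carrying out the integral gives A² · 3·√(π)·w^5/4.
So A² = (3·√(π)·w^5/4)^(−1).
Substituting w = 4.648 gives A² = 0.00034676, so A = 0.018622.

A ≈ 0.01862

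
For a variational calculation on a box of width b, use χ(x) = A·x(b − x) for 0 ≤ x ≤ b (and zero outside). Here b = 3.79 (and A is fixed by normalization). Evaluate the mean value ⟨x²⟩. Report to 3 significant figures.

The expectation value is the |χ|²-weighted average of x^2: ∫ x^2|χ|² dx.
Expanding the polynomial and integrating term by term, since the A² factors cancel between numerator and denominator, ⟨x²⟩ = 2·b^2/7.
With b = 3.79, ⟨x^2⟩ = 4.104.

⟨x^2⟩ ≈ 4.10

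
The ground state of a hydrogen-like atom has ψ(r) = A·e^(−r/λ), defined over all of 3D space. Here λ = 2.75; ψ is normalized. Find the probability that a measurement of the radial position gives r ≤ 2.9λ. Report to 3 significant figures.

Integrate the radial probability density 4πr²|ψ|² over r ≤ 2.9λ.
A² is fixed by ∫₀^∞ 4πr²|ψ|² dr = 1, i.e. A² = (π·λ^3)^(−1).
In terms of u = r/λ (A², 4π and the length scale all cancel between numerator and denominator), P = [∫_{0}^{2.9} u^2·e^(-2·u) du] / [∫_{0}^{∞} u^2·e^(-2·u) du].
An antiderivative of u^2·e^(-2·u) is -(2·u^2 + 2·u + 1)·e^(-2·u)/4; evaluating from 0 to 2.9 gives 1/4 - 1181·e^(-29/5)/200, while the full integral is 1/4.
Taking the ratio yields P = 0.9285.

P ≈ 0.928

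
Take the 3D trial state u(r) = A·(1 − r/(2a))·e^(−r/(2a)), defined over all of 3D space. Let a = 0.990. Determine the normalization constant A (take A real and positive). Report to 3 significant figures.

A ≈ 0.203

Normalization requires ∫|u|² 4πr² dr = 1, integrated from 0 to ∞.
The angular integral contributes 4π, leaving ∫₀^∞ r²|u|² dr.
∫|u|² 4πr² dr = A²·(8·π·a^3).
Plugging in a = 0.990 yields A = 0.2025.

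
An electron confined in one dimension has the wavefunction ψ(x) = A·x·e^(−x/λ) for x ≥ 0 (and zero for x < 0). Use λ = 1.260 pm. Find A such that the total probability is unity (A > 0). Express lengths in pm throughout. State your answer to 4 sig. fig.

A ≈ 1.414 pm^(-3/2)

We need A² ∫|f|² dx = 1, taking the integral from 0 to ∞.
The integral (without the A² prefactor) comes out to λ^3/4.
With λ = 1.260: A² = 1.9996 and A = 1.4141.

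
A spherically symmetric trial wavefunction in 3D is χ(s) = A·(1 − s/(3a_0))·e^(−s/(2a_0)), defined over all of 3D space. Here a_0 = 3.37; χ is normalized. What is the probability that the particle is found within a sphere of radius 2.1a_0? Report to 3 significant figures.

P ≈ 0.331

With dV = 4πs²ds, the probability is ∫|χ|² dV over s ≤ 2.1a_0.
Normalization gives A² = 1/(8·π·a_0^3/3).
In terms of u = s/a_0 (A², 4π and the length scale all cancel between numerator and denominator), P = [∫_{0}^{2.1} u^2·(1 - u/3)^2·e^(-u) du] / [∫_{0}^{∞} u^2·(1 - u/3)^2·e^(-u) du].
An antiderivative of u^2·(1 - u/3)^2·e^(-u) is (-u^4 + 2·u^3 - 3·u^2 - 6·u - 6)·e^(-u)/9; evaluating from 0 to 2.1 gives ≈ 0.22098, while the full integral is 2/3.
Taking the ratio yields P = 0.3315.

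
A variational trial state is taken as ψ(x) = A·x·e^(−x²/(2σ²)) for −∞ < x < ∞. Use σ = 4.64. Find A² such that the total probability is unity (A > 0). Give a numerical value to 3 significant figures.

Normalization requires ∫|ψ|² dx = 1, integrated from −∞ to ∞.
With ∫_{−∞}^{∞} x^(2m) e^(−αx²) dx = (2m−1)!!·√π / (2^m α^(m+1/2)), carrying out the integral gives A² · √(π)·σ^3/2.
So A² = (√(π)·σ^3/2)^(−1).
With σ = 4.64: A² = 0.01130 and A = 0.1063.

A^2 ≈ 0.0113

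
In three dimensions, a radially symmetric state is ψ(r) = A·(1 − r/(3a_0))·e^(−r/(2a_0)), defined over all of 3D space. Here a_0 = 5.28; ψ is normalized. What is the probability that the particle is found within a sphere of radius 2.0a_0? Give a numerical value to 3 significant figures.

P ≈ 0.323

Integrate the radial probability density 4πr²|ψ|² over r ≤ 2.0a_0.
Normalization gives A² = 1/(8·π·a_0^3/3).
Substituting u = r/a_0, A², 4π and the length scale all cancel in the ratio: P = ∫_{0}^{2.0} u^2·(1 - u/3)^2·e^(-u) du / ∫_{0}^{∞} u^2·(1 - u/3)^2·e^(-u) du.
An antiderivative of u^2·(1 - u/3)^2·e^(-u) is (-u^4 + 2·u^3 - 3·u^2 - 6·u - 6)·e^(-u)/9; evaluating from 0 to 2.0 gives 2/3 - 10·e^(-2)/3, while the full integral is 2/3.
Taking the ratio yields P = 0.3233.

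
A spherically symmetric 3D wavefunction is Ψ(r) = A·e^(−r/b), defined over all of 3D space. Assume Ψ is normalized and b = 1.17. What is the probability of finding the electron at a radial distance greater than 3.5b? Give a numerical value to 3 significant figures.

P ≈ 0.0296

Integrate the radial probability density 4πr²|Ψ|² over r > 3.5b.
A² is fixed by ∫₀^∞ 4πr²|Ψ|² dr = 1, i.e. A² = (π·b^3)^(−1).
In terms of u = r/b (A², 4π and the length scale all cancel between numerator and denominator), P = [∫_{3.5}^{∞} u^2·e^(-2·u) du] / [∫_{0}^{∞} u^2·e^(-2·u) du].
An antiderivative of u^2·e^(-2·u) is -(2·u^2 + 2·u + 1)·e^(-2·u)/4; evaluating from 3.5 to ∞ gives 65·e^(-7)/8, while the full integral is 1/4.
Taking the ratio yields P = 0.02964.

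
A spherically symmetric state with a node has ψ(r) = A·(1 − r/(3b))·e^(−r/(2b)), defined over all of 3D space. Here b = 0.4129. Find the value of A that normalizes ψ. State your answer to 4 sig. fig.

The normalization condition is ∫|ψ|² 4πr² dr = 1 from 0 to ∞.
Recall ∫₀^∞ r^m e^(−r/β) dr = m!·β^(m+1), carrying out the integral gives A² · 8·π·b^3/3.
Hence A² = 1/[8·π·b^3/3].
Plugging in b = 0.4129 yields A = 1.3022.

A ≈ 1.302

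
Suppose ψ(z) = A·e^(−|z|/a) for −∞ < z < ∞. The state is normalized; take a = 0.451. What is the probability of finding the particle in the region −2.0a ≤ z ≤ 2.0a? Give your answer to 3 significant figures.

P ≈ 0.982

The probability is P = ∫ |ψ|² dz over [−2.0a, 2.0a].
With A² fixed by ∫|ψ|² = 1, i.e. A² = (a)^(−1), substitute and integrate.
By symmetry take twice the z ≥ 0 contribution in numerator and denominator; the 2's cancel. Substituting u = z/a, A² and the length scale cancel in the ratio: P = ∫_{0}^{2.0} e^(-2·u) du / ∫_{0}^{∞} e^(-2·u) du.
With ∫ e^(-2·u) du = -e^(-2·u)/2 + C, the region integral is 1/2 - e^(-4)/2 and the full one is 1/2.
Evaluating gives P = 0.9817.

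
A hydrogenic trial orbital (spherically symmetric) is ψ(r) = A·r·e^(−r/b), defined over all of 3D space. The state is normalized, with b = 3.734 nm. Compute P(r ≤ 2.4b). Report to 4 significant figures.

Integrate the radial probability density 4πr²|ψ|² over r ≤ 2.4b.
A² is fixed by ∫₀^∞ 4πr²|ψ|² dr = 1, i.e. A² = (3·π·b^5)^(−1).
Let u = r/b; then A², 4π and the length scale all cancel, so P = ∫_{0}^{2.4} u^4·e^(-2·u) du ÷ ∫_{0}^{∞} u^4·e^(-2·u) du.
An antiderivative of u^4·e^(-2·u) is -(u^4/2 + u^3 + 3·u^2/2 + 3·u/2 + 3/4)·e^(-2·u); evaluating from 0 to 2.4 gives ≈ 0.392806, while the full integral is 3/4.
The region integral divided by the full integral gives P = 0.52374.

P ≈ 0.5237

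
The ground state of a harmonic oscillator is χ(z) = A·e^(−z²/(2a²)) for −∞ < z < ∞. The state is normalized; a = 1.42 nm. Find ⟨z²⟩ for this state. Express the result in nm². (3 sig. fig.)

⟨z^2⟩ ≈ 1.01 nm^2

⟨z²⟩ = ∫ z^2 |χ|² dz over the full domain.
Since the A² factors cancel between numerator and denominator, ⟨z²⟩ = a^2/2.
Putting a = 1.42 gives 1.008.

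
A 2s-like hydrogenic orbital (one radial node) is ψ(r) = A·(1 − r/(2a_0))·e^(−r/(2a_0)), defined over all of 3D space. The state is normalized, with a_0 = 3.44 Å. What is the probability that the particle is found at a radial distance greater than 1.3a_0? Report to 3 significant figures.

P ≈ 0.954

Integrate the radial probability density 4πr²|ψ|² over r > 1.3a_0.
A² is fixed by ∫₀^∞ 4πr²|ψ|² dr = 1, i.e. A² = (8·π·a_0^3)^(−1).
Let u = r/a_0; then A², 4π and the length scale all cancel, so P = ∫_{1.3}^{∞} u^2·(1 - u/2)^2·e^(-u) du ÷ ∫_{0}^{∞} u^2·(1 - u/2)^2·e^(-u) du.
An antiderivative of u^2·(1 - u/2)^2·e^(-u) is -(u^4/4 + u^2 + 2·u + 2)·e^(-u); evaluating from 1.3 to ∞ gives ≈ 1.9088, while the full integral is 2.
Taking the ratio yields P = 0.9544.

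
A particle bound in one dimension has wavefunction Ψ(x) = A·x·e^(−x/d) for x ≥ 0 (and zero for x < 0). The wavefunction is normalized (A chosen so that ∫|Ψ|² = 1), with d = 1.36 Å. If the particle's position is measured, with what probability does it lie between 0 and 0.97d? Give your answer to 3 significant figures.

The probability is P = ∫ |Ψ|² dx over [0, 0.97d].
With A² fixed by ∫|Ψ|² = 1, i.e. A² = (d^3/4)^(−1), substitute and integrate.
Substituting u = x/d, A² and the length scale cancel in the ratio: P = ∫_{0}^{0.97} u^2·e^(-2·u) du / ∫_{0}^{∞} u^2·e^(-2·u) du.
An antiderivative of u^2·e^(-2·u) is -(2·u^2 + 2·u + 1)·e^(-2·u)/4; evaluating from 0 to 0.97 gives ≈ 0.076772, while the full integral is 1/4.
Evaluating gives P = 0.3071.

P ≈ 0.307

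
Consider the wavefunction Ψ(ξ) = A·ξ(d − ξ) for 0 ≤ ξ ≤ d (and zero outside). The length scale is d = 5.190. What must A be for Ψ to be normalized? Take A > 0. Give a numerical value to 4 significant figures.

Require ∫ |Ψ|² dξ = 1 over the whole domain.
The integral (without the A² prefactor) comes out to d^5/30.
Hence A² = 1/[d^5/30].
Substituting d = 5.190 gives A² = 0.0079668, so A = 0.089257.

A ≈ 0.08926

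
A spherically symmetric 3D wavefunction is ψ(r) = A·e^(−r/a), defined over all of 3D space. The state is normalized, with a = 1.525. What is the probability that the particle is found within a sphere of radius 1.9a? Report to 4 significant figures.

P ≈ 0.7311

With dV = 4πr²dr, the probability is ∫|ψ|² dV over r ≤ 1.9a.
The full normalization integral is A²·[π·a^3] = 1, fixing A².
Substituting u = r/a, A², 4π and the length scale all cancel in the ratio: P = ∫_{0}^{1.9} u^2·e^(-2·u) du / ∫_{0}^{∞} u^2·e^(-2·u) du.
With ∫ u^2·e^(-2·u) du = -(2·u^2 + 2·u + 1)·e^(-2·u)/4 + C, the region integral is 1/4 - 601·e^(-19/5)/200 and the full one is 1/4.
Taking the ratio yields P = 0.73110.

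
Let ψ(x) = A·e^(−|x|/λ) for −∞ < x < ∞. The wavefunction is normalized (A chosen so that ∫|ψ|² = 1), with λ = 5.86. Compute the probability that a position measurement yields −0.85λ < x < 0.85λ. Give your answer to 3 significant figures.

The probability is P = ∫ |ψ|² dx over [−0.85λ, 0.85λ].
The normalization integral ∫|ψ|²dx over the whole domain equals λ·A², and A² cancels in the ratio.
Both integrals are even about x = 0, so only the x ≥ 0 halves are needed (the factors of 2 cancel). Let u = x/λ; then A² and the length scale cancel, so P = ∫_{0}^{0.85} e^(-2·u) du ÷ ∫_{0}^{∞} e^(-2·u) du.
An antiderivative of e^(-2·u) is -e^(-2·u)/2; evaluating from 0 to 0.85 gives 1/2 - e^(-17/10)/2, while the full integral is 1/2.
Taking the ratio, P = 0.8173.

P ≈ 0.817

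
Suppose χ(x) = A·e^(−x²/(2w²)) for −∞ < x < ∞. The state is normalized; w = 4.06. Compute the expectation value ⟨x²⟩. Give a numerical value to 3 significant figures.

The expectation value is the |χ|²-weighted average of x^2: ∫ x^2|χ|² dx.
The ratio of the moment integral to the normalization integral gives ⟨x²⟩ = w^2/2.
Putting w = 4.06 gives 8.242.

⟨x^2⟩ ≈ 8.24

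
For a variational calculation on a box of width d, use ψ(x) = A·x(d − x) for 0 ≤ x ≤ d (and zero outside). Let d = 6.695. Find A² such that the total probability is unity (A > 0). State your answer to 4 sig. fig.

Normalization requires ∫|ψ|² dx = 1, integrated from 0 to d.
Carrying out the integral gives A² · d^5/30.
Setting this equal to 1 gives A² = 1/(d^5/30).
With d = 6.695: A² = 0.0022303 and A = 0.047226.

A^2 ≈ 0.002230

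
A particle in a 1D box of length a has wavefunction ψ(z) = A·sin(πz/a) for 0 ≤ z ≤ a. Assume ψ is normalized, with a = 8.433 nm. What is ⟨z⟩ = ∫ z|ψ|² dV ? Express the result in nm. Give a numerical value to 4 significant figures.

⟨z⟩ ≈ 4.217 nm

⟨z⟩ = ∫ z |ψ|² dz over the full domain.
Evaluating both integrals, ⟨z⟩ = a/2.
With a = 8.433, ⟨z⟩ = 4.2165.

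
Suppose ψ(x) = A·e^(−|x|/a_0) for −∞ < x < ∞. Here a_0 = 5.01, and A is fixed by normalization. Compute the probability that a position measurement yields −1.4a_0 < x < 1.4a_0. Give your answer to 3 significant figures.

P ≈ 0.939

The probability is P = ∫ |ψ|² dx over [−1.4a_0, 1.4a_0].
With A² fixed by ∫|ψ|² = 1, i.e. A² = (a_0)^(−1), substitute and integrate.
By symmetry take twice the x ≥ 0 contribution in numerator and denominator; the 2's cancel. Substituting u = x/a_0, A² and the length scale cancel in the ratio: P = ∫_{0}^{1.4} e^(-2·u) du / ∫_{0}^{∞} e^(-2·u) du.
With ∫ e^(-2·u) du = -e^(-2·u)/2 + C, the region integral is 1/2 - e^(-14/5)/2 and the full one is 1/2.
Taking the ratio, P = 0.9392.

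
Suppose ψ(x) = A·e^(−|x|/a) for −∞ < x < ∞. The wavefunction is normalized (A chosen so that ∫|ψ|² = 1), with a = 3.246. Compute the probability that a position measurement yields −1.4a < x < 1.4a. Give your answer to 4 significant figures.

|ψ|² is the probability density, so P = ∫_{−1.4a}^{1.4a} |ψ|² dx.
Since A² = 1/(a), this is the region integral divided by the full normalization integral.
By symmetry take twice the x ≥ 0 contribution in numerator and denominator; the 2's cancel. Let u = x/a; then A² and the length scale cancel, so P = ∫_{0}^{1.4} e^(-2·u) du ÷ ∫_{0}^{∞} e^(-2·u) du.
An antiderivative of e^(-2·u) is -e^(-2·u)/2; evaluating from 0 to 1.4 gives 1/2 - e^(-14/5)/2, while the full integral is 1/2.
Taking the ratio, P = 0.93919.

P ≈ 0.9392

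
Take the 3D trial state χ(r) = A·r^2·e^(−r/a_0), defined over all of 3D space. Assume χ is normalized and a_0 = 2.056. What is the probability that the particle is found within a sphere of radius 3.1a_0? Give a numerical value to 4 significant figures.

P ≈ 0.4258

P = ∫ |χ|² 4πr² dr over r ≤ 3.1a_0.
The full normalization integral is A²·[45·π·a_0^7/2] = 1, fixing A².
In terms of u = r/a_0 (A², 4π and the length scale all cancel between numerator and denominator), P = [∫_{0}^{3.1} u^6·e^(-2·u) du] / [∫_{0}^{∞} u^6·e^(-2·u) du].
Using ∫ u^6·e^(-2·u) du = -(4·u^6 + 12·u^5 + 30·u^4 + 60·u^3 + 90·u^2 + 90·u + 45)·e^(-2·u)/8, the numerator is ≈ 2.39505 and the denominator is 45/8.
The region integral divided by the full integral gives P = 0.42579.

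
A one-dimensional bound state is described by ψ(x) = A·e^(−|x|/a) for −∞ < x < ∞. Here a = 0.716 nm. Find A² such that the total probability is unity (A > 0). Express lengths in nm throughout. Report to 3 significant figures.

Normalization requires ∫|ψ|² dx = 1, integrated from −∞ to ∞.
The integral (without the A² prefactor) comes out to a.
Hence A² = 1/[a].
Substituting a = 0.716 gives A² = 1.397, so A = 1.182.

A^2 ≈ 1.40 nm^(-1)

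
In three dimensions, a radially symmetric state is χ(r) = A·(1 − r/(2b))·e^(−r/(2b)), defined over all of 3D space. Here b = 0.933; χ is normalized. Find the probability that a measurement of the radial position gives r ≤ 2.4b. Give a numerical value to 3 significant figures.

P = ∫ |χ|² 4πr² dr over r ≤ 2.4b.
Normalization gives A² = 1/(8·π·b^3).
In terms of u = r/b (A², 4π and the length scale all cancel between numerator and denominator), P = [∫_{0}^{2.4} u^2·(1 - u/2)^2·e^(-u) du] / [∫_{0}^{∞} u^2·(1 - u/2)^2·e^(-u) du].
With ∫ u^2·(1 - u/2)^2·e^(-u) du = -(u^4/4 + u^2 + 2·u + 2)·e^(-u) + C, the region integral is ≈ 0.10813 and the full one is 2.
This evaluates to P = 0.05407.

P ≈ 0.0541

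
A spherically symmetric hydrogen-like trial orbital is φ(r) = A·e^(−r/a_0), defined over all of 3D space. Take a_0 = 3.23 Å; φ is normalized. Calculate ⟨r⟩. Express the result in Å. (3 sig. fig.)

⟨r⟩ = ∫ r |φ|² 4πr² dr over the full domain.
Since the A² factors cancel between numerator and denominator, ⟨r⟩ = 3·a_0/2.
Putting a_0 = 3.23 gives 4.845.

⟨r⟩ ≈ 4.85 Å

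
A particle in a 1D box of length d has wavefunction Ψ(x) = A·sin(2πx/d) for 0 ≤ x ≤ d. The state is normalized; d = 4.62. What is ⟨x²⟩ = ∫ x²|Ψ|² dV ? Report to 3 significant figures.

By definition ⟨x²⟩ = ∫ x^2 |Ψ(x)|² dx.
Using sin²θ = (1 − cos 2θ)/2, the ratio of the moment integral to the normalization integral gives ⟨x²⟩ = -d^2/(8·π^2) + d^2/3.
Putting d = 4.62 gives 6.844.

⟨x^2⟩ ≈ 6.84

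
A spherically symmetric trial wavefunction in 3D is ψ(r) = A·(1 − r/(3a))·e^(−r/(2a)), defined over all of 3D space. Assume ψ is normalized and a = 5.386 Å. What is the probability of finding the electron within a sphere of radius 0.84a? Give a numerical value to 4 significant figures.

P = ∫ |ψ|² 4πr² dr over r ≤ 0.84a.
A² is fixed by ∫₀^∞ 4πr²|ψ|² dr = 1, i.e. A² = (8·π·a^3/3)^(−1).
Let u = r/a; then A², 4π and the length scale all cancel, so P = ∫_{0}^{0.84} u^2·(1 - u/3)^2·e^(-u) du ÷ ∫_{0}^{∞} u^2·(1 - u/3)^2·e^(-u) du.
Using ∫ u^2·(1 - u/3)^2·e^(-u) du = (-u^4 + 2·u^3 - 3·u^2 - 6·u - 6)·e^(-u)/9, the numerator is ≈ 0.0685431 and the denominator is 2/3.
The region integral divided by the full integral gives P = 0.10281.

P ≈ 0.1028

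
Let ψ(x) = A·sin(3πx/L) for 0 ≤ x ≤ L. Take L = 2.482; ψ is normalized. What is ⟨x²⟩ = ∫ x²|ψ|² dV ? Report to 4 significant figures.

⟨x^2⟩ ≈ 2.019

The expectation value is the |ψ|²-weighted average of x^2: ∫ x^2|ψ|² dx.
Using sin²θ = (1 − cos 2θ)/2, since the A² factors cancel between numerator and denominator, ⟨x²⟩ = -L^2/(18·π^2) + L^2/3.
With L = 2.482, ⟨x^2⟩ = 2.0188.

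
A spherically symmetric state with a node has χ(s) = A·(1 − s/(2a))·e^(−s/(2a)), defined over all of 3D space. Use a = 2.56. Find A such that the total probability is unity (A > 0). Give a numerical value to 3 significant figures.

Require ∫ |χ|² 4πs² ds = 1 over the whole domain.
With χ = A·(1 − s/(2a))·e^(−s/(2a)), the integral evaluates to A²·[8·π·a^3].
Hence A² = 1/[8·π·a^3].
Plugging in a = 2.56 yields A = 0.04870.

A ≈ 0.0487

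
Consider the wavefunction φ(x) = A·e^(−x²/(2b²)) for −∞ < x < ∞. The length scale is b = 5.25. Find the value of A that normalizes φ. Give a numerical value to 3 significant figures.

A ≈ 0.328

Require ∫ |φ|² dx = 1 over the whole domain.
∫|φ|² dx = A²·(√(π)·b).
So A² = (√(π)·b)^(−1).
With b = 5.25: A² = 0.1075 and A = 0.3278.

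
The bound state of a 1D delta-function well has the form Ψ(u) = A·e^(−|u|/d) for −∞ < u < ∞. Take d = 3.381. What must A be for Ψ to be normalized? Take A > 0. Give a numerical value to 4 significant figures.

A ≈ 0.5438

The normalization condition is ∫|Ψ|² du = 1 from −∞ to ∞.
∫|Ψ|² du = A²·(d).
So A² = (d)^(−1).
With d = 3.381: A² = 0.29577 and A = 0.54385.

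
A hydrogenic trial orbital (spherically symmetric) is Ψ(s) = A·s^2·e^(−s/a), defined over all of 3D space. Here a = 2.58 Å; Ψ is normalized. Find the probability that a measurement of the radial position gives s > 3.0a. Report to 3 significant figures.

P = ∫ |Ψ|² 4πs² ds over s > 3.0a.
Normalization gives A² = 1/(45·π·a^7/2).
Let u = s/a; then A², 4π and the length scale all cancel, so P = ∫_{3.0}^{∞} u^6·e^(-2·u) du ÷ ∫_{0}^{∞} u^6·e^(-2·u) du.
An antiderivative of u^6·e^(-2·u) is -(4·u^6 + 12·u^5 + 30·u^4 + 60·u^3 + 90·u^2 + 90·u + 45)·e^(-2·u)/8; evaluating from 3.0 to ∞ gives ≈ 3.4105, while the full integral is 45/8.
The region integral divided by the full integral gives P = 0.6063.

P ≈ 0.606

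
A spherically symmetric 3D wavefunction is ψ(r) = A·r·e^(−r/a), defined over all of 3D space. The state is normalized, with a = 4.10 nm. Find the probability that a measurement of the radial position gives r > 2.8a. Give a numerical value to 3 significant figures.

With dV = 4πr²dr, the probability is ∫|ψ|² dV over r > 2.8a.
A² is fixed by ∫₀^∞ 4πr²|ψ|² dr = 1, i.e. A² = (3·π·a^5)^(−1).
Let u = r/a; then A², 4π and the length scale all cancel, so P = ∫_{2.8}^{∞} u^4·e^(-2·u) du ÷ ∫_{0}^{∞} u^4·e^(-2·u) du.
An antiderivative of u^4·e^(-2·u) is -(u^4/2 + u^3 + 3·u^2/2 + 3·u/2 + 3/4)·e^(-2·u); evaluating from 2.8 to ∞ gives ≈ 0.25661, while the full integral is 3/4.
Taking the ratio yields P = 0.3422.

P ≈ 0.342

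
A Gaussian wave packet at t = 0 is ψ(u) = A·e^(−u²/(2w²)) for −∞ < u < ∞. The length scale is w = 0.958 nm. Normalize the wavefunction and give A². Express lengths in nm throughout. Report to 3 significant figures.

A^2 ≈ 0.589 nm^(-1)

The normalization condition is ∫|ψ|² du = 1 from −∞ to ∞.
Differentiating ∫e^(−αu²) du = √(π/α) under α to get the higher moments, ∫|ψ|² du = A²·(√(π)·w).
Setting this equal to 1 gives A² = 1/(√(π)·w).
With w = 0.958: A² = 0.5889 and A = 0.7674.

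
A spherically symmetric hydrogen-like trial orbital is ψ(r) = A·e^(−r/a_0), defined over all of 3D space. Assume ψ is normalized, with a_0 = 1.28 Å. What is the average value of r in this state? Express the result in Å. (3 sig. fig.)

⟨r⟩ ≈ 1.92 Å

The expectation value is the |ψ|²-weighted average of r: ∫ r|ψ|² 4πr² dr.
Since the A² factors cancel between numerator and denominator, ⟨r⟩ = 3·a_0/2.
Putting a_0 = 1.28 gives 1.920.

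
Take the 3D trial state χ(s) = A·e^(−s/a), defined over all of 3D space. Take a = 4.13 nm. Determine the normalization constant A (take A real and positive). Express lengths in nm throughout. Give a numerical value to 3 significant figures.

Require ∫ |χ|² 4πs² ds = 1 over the whole domain.
(Spherical symmetry: dV = 4πs² ds.)
Using ∫₀^∞ sⁿ e^(−αs) ds = n!/αⁿ⁺¹, the integral (without the A² prefactor) comes out to π·a^3.
Hence A² = 1/[π·a^3].
Plugging in a = 4.13 yields A = 0.06722.

A ≈ 0.0672 nm^(-3/2)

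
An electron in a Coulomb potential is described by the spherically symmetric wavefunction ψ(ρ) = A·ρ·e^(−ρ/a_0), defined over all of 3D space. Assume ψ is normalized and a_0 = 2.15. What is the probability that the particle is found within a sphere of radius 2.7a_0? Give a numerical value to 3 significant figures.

P ≈ 0.627

With dV = 4πρ²dρ, the probability is ∫|ψ|² dV over ρ ≤ 2.7a_0.
Normalization gives A² = 1/(3·π·a_0^5).
In terms of u = ρ/a_0 (A², 4π and the length scale all cancel between numerator and denominator), P = [∫_{0}^{2.7} u^4·e^(-2·u) du] / [∫_{0}^{∞} u^4·e^(-2·u) du].
With ∫ u^4·e^(-2·u) du = -(u^4/2 + u^3 + 3·u^2/2 + 3·u/2 + 3/4)·e^(-2·u) + C, the region integral is ≈ 0.47002 and the full one is 3/4.
This evaluates to P = 0.6267.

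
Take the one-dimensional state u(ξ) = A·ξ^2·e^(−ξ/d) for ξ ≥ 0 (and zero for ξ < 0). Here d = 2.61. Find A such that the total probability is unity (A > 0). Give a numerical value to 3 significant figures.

We need A² ∫|f|² dξ = 1, taking the integral from 0 to ∞.
With u = A·ξ^2·e^(−ξ/d), the integral evaluates to A²·[3·d^5/4].
So A² = (3·d^5/4)^(−1).
With d = 2.61: A² = 0.01101 and A = 0.1049.

A ≈ 0.105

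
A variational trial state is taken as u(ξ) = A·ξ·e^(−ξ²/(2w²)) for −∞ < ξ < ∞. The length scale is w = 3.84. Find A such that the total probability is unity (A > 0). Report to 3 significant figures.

We need A² ∫|f|² dξ = 1, taking the integral from −∞ to ∞.
Differentiating ∫e^(−αξ²) dξ = √(π/α) under α to get the higher moments, ∫|u|² dξ = A²·(√(π)·w^3/2).
So A² = (√(π)·w^3/2)^(−1).
Substituting w = 3.84 gives A² = 0.01993, so A = 0.1412.

A ≈ 0.141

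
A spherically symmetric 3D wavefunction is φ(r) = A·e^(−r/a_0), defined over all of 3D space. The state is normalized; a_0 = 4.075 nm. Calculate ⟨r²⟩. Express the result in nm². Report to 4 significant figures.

⟨r^2⟩ ≈ 49.82 nm^2

By definition ⟨r²⟩ = ∫ r^2 |φ(r)|² 4πr² dr.
With ∫₀^∞ r^4 e^(−αr) dr = 4!/α^5, evaluating both integrals, ⟨r²⟩ = 3·a_0^2.
Putting a_0 = 4.075 gives 49.817.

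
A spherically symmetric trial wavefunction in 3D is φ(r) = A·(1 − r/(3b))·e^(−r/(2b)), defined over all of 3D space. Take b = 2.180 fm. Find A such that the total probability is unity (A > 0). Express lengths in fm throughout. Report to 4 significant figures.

A ≈ 0.1073 fm^(-3/2)

Normalization requires ∫|φ|² 4πr² dr = 1, integrated from 0 to ∞.
∫|φ|² 4πr² dr = A²·(8·π·b^3/3).
So A² = (8·π·b^3/3)^(−1).
With b = 2.180: A² = 0.011522 and A = 0.10734.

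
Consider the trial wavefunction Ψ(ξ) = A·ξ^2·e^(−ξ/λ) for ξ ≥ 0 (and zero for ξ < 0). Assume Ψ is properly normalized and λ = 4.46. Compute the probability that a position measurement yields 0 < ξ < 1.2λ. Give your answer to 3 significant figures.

P = ∫_{0}^{1.2λ} |Ψ(ξ)|² dξ.
Since A² = 1/(3·λ^5/4), this is the region integral divided by the full normalization integral.
Let u = ξ/λ; then A² and the length scale cancel, so P = ∫_{0}^{1.2} u^4·e^(-2·u) du ÷ ∫_{0}^{∞} u^4·e^(-2·u) du.
An antiderivative of u^4·e^(-2·u) is -(u^4/2 + u^3 + 3·u^2/2 + 3·u/2 + 3/4)·e^(-2·u); evaluating from 0 to 1.2 gives ≈ 0.071901, while the full integral is 3/4.
Evaluating gives P = 0.09587.

P ≈ 0.0959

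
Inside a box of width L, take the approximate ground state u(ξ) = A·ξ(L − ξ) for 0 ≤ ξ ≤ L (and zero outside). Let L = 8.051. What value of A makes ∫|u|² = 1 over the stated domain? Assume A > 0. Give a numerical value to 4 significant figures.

Require ∫ |u|² dξ = 1 over the whole domain.
The integral (without the A² prefactor) comes out to L^5/30.
With L = 8.051: A² = 0.00088689 and A = 0.029781.

A ≈ 0.02978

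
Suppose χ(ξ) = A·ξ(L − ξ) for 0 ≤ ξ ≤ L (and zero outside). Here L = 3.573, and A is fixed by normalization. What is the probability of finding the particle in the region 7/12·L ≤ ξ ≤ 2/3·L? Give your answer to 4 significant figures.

P ≈ 0.1367

The probability is P = ∫ |χ|² dξ over [7/12·L, 2/3·L].
Since A² = 1/(L^5/30), this is the region integral divided by the full normalization integral.
In terms of u = ξ/L (A² and the length scale cancel between numerator and denominator), P = [∫_{7/12}^{2/3} u^2·(1 - u)^2 du] / [∫_{0}^{1} u^2·(1 - u)^2 du].
Using ∫ u^2·(1 - u)^2 du = u^3·(6·u^2 - 15·u + 10)/30, the numerator is ≈ 0.00455810 and the denominator is 1/30.
Taking the ratio, P = 0.13674.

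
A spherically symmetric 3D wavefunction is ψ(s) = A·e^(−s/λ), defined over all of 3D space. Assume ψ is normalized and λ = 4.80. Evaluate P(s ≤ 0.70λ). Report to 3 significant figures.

P = ∫ |ψ|² 4πs² ds over s ≤ 0.70λ.
Normalization gives A² = 1/(π·λ^3).
Let u = s/λ; then A², 4π and the length scale all cancel, so P = ∫_{0}^{0.70} u^2·e^(-2·u) du ÷ ∫_{0}^{∞} u^2·e^(-2·u) du.
An antiderivative of u^2·e^(-2·u) is -(2·u^2 + 2·u + 1)·e^(-2·u)/4; evaluating from 0 to 0.70 gives 1/4 - 169·e^(-7/5)/200, while the full integral is 1/4.
Taking the ratio yields P = 0.1665.

P ≈ 0.167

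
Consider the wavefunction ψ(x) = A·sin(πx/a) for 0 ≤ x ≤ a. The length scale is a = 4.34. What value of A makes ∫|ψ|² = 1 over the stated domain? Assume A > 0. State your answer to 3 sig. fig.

A ≈ 0.679

Require ∫ |ψ|² dx = 1 over the whole domain.
Using sin²θ = (1 − cos 2θ)/2, with ψ = A·sin(πx/a), the integral evaluates to A²·[a/2].
Hence A² = 1/[a/2].
Plugging in a = 4.34 yields A = 0.6788.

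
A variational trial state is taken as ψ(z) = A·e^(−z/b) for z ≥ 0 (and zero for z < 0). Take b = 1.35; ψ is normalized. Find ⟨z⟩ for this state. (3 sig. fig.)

⟨z⟩ = ∫ z |ψ|² dz over the full domain.
The ratio of the moment integral to the normalization integral gives ⟨z⟩ = b/2.
With b = 1.35, ⟨z⟩ = 0.6750.

⟨z⟩ ≈ 0.675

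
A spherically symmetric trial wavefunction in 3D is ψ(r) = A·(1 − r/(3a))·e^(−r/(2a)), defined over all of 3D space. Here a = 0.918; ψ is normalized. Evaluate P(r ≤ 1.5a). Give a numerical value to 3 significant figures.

P ≈ 0.254

P = ∫ |ψ|² 4πr² dr over r ≤ 1.5a.
Normalization gives A² = 1/(8·π·a^3/3).
In terms of u = r/a (A², 4π and the length scale all cancel between numerator and denominator), P = [∫_{0}^{1.5} u^2·(1 - u/3)^2·e^(-u) du] / [∫_{0}^{∞} u^2·(1 - u/3)^2·e^(-u) du].
With ∫ u^2·(1 - u/3)^2·e^(-u) du = (-u^4 + 2·u^3 - 3·u^2 - 6·u - 6)·e^(-u)/9 + C, the region integral is 2/3 - 107·e^(-3/2)/48 and the full one is 2/3.
Taking the ratio yields P = 0.2539.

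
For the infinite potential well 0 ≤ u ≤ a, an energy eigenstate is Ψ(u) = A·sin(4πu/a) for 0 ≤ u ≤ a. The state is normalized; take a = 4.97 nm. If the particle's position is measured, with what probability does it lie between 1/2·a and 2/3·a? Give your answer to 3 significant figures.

P = ∫_{1/2·a}^{2/3·a} |Ψ(u)|² du.
With A² fixed by ∫|Ψ|² = 1, i.e. A² = (a/2)^(−1), substitute and integrate.
Substituting t = u/a, A² and the length scale cancel in the ratio: P = ∫_{1/2}^{2/3} sin(4·π·t)^2 dt / ∫_{0}^{1} sin(4·π·t)^2 dt.
With ∫ sin(4·π·t)^2 dt = t/2 - sin(4·π·t)·cos(4·π·t)/(8·π) + C, the region integral is √(3)/(32·π) + 1/12 and the full one is 1/2.
The result is P = (√(3)/16 + π/6)/π.

P ≈ 0.201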